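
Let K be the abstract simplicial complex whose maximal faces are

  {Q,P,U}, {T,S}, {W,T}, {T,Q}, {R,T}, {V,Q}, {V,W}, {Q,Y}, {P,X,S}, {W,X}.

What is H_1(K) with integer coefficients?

Take the total order P < Q < R < S < T < U < V < W < X < Y on the vertex set. Then K (dimension 2) consists of the simplices:

  0-simplices (10): P, Q, R, S, T, U, V, W, X, Y
  1-simplices (14): PQ, PS, PU, PX, QT, QU, QV, QY, RT, ST, SX, TW, VW, WX
  2-simplices (2): PQU, PSX

giving chain groups C_0 ≅ Z^10, C_1 ≅ Z^14, C_2 ≅ Z^2.

The boundary map ∂_1: C_1 → C_0 is given by ∂[p,q] = [q] − [p]. For instance
  ∂QV = V − Q.
The resulting 10×14 matrix has rank 9, and its Smith normal form has invariant factors (1,1,1,1,1,1,1,1,1).

The boundary map ∂_2: C_2 → C_1 maps a triangle to the signed sum of its edges. For instance
  ∂PQU = QU − PU + PQ,
  ∂PSX = SX − PX + PS.
The 14×2 boundary matrix has rank 2 and Smith normal form diag(1,1).

Now H_k = ker ∂_k / im ∂_{k+1}, so:

  H_1: rank ker ∂_1 − rank ∂_2 = (14 − 9) − 2 = 3, and the invariant factors of ∂_2 are all 1, so H_1 ≅ Z^3.

H_1 = Z^3.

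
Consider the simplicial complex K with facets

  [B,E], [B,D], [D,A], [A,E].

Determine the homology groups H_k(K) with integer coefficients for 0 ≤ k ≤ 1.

H_0 ≅ Z,  H_1 ≅ Z.

Order the vertices as A < B < D < E. Listing each simplex with vertices in this order, K has dimension 1 with simplices:

  0-simplices (4): A, B, D, E
  1-simplices (4): AD, AE, BD, BE

so the chain groups are C_0 ≅ Z^4, C_1 ≅ Z^4.

Boundary ∂_1: C_1 → C_0 sends each edge [p,q] (with p < q) to q − p. For instance
  ∂BE = E − B.
The resulting 4×4 matrix has rank 3, and its Smith normal form has invariant factors (1,1,1).

Now H_k = ker ∂_k / im ∂_{k+1}, so:

  H_0: rank C_0 − rank ∂_1 = 4 − 3 = 1, and the invariant factors of ∂_1 are all 1, so H_0 = Z.
  H_1: rank ker ∂_1 − rank ∂_2 = (4 − 3) − 0 = 1, and there is no ∂_2, so H_1 = Z.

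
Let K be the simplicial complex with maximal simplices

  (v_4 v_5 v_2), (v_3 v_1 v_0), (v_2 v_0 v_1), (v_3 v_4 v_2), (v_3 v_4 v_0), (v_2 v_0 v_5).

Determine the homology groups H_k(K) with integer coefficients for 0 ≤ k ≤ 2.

H_0 = Z,  H_1 = Z,  H_2 = 0.

K has 6 vertices, 12 edges, 6 triangles.
rank ∂_0 = 0, rank ∂_1 = 5 ⇒ b_0 = 6 − 0 − 5 = 1; all invariant factors of ∂_1 are 1 so no torsion. So H_0 ≅ Z.
rank ∂_1 = 5, rank ∂_2 = 6 ⇒ b_1 = 12 − 5 − 6 = 1; all invariant factors of ∂_2 are 1 so no torsion. So H_1 ≅ Z.
rank ∂_2 = 6, rank ∂_3 = 0 ⇒ b_2 = 6 − 6 − 0 = 0. So H_2 ≅ 0.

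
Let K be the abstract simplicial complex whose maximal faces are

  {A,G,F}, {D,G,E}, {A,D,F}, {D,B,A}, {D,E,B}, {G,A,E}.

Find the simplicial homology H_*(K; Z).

We work with the vertex ordering A < B < D < E < F < G. The simplices of K, each written with vertices in increasing order, are:

  0-simplices (6): A, B, D, E, F, G
  1-simplices (12): AB, AD, AE, AF, AG, BD, BE, DE, DF, DG, EG, FG
  2-simplices (6): ABD, ADF, AEG, AFG, BDE, DEG

Hence C_0 ≅ Z^6, C_1 ≅ Z^12, C_2 ≅ Z^6.

Boundary ∂_1: C_1 → C_0 maps an edge to its endpoints' difference, ∂[p,q] = q − p.
This gives a 6×12 integer matrix of rank 5; reducing to Smith normal form yields diagonal entries (1,1,1,1,1).

∂_2: C_2 → C_1 acts by ∂[p,q,r] = [q,r] − [p,r] + [p,q]. For instance
  ∂AEG = EG − AG + AE,
  ∂DEG = EG − DG + DE.
As a 12×6 matrix over Z this has rank 6, with invariant factors (1,1,1,1,1,1).

Reading off H_k = ker ∂_k / im ∂_{k+1}:

  H_0: rank C_0 − rank ∂_1 = 6 − 5 = 1, and the invariant factors of ∂_1 are all 1, so H_0 ≅ Z.
  H_1: rank ker ∂_1 − rank ∂_2 = (12 − 5) − 6 = 1, and the invariant factors of ∂_2 are all 1, so H_1 ≅ Z.
  H_2: rank ker ∂_2 − rank ∂_3 = (6 − 6) − 0 = 0, and there is no ∂_3, so H_2 ≅ 0.

H_0 = Z,  H_1 = Z,  H_2 = 0.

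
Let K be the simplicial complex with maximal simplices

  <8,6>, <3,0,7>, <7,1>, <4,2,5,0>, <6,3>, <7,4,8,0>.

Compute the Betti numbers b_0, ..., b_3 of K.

b_0 = 1, b_1 = 1, b_2 = 0, b_3 = 0.

We work with the vertex ordering 0 < 1 < 2 < 3 < 4 < 5 < 6 < 7 < 8. The simplices of K, each written with vertices in increasing order, are:

  0-simplices (9): [0], [1], [2], [3], [4], [5], [6], [7], [8]
  1-simplices (16): [0,2], [0,3], [0,4], [0,5], [0,7], [0,8], [1,7], [2,4], [2,5], [3,6], [3,7], [4,5], [4,7], [4,8], [6,8], [7,8]
  2-simplices (9): [0,2,4], [0,2,5], [0,3,7], [0,4,5], [0,4,7], [0,4,8], [0,7,8], [2,4,5], [4,7,8]
  3-simplices (2): [0,2,4,5], [0,4,7,8]

giving chain groups C_0 ≅ Z^9, C_1 ≅ Z^16, C_2 ≅ Z^9, C_3 ≅ Z^2.

∂_1: C_1 → C_0 is given by ∂[p,q] = [q] − [p]. For instance
  ∂[1,7] = [7] − [1].
The resulting 9×16 matrix has rank 8, and its Smith normal form has invariant factors (1,1,1,1,1,1,1,1).

∂_2: C_2 → C_1 sends each 2-simplex [p,q,r] to [q,r] − [p,r] + [p,q]. For instance
  ∂[4,7,8] = [7,8] − [4,8] + [4,7],
  ∂[0,4,8] = [4,8] − [0,8] + [0,4].
This gives a 16×9 integer matrix of rank 7; reducing to Smith normal form yields diagonal entries (1,1,1,1,1,1,1).

∂_3: C_3 → C_2 sends each 3-simplex σ to the alternating sum Σ_i (−1)^i (σ with its i-th vertex removed). For instance
  ∂[0,4,7,8] = [4,7,8] − [0,7,8] + [0,4,8] − [0,4,7],
  ∂[0,2,4,5] = [2,4,5] − [0,4,5] + [0,2,5] − [0,2,4].
As a 9×2 matrix over Z this has rank 2, with invariant factors (1,1).

Now H_k = ker ∂_k / im ∂_{k+1}, so:

  H_0: rank C_0 − rank ∂_1 = 9 − 8 = 1, and the invariant factors of ∂_1 are all 1, so H_0 = Z.
  H_1: rank ker ∂_1 − rank ∂_2 = (16 − 8) − 7 = 1, and the invariant factors of ∂_2 are all 1, so H_1 = Z.
  H_2: rank ker ∂_2 − rank ∂_3 = (9 − 7) − 2 = 0, and the invariant factors of ∂_3 are all 1, so H_2 = 0.
  H_3: rank ker ∂_3 − rank ∂_4 = (2 − 2) − 0 = 0, and there is no ∂_4, so H_3 = 0.

As a check, the Euler characteristic is 9 − 16 + 9 − 2 = 0, which agrees with 1 − 1 + 0 − 0 = 0.

Hence the Betti numbers are b_0 = 1, b_1 = 1, b_2 = 0, b_3 = 0.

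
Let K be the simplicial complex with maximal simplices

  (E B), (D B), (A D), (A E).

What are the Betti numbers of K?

Order the vertices as A < B < D < E. Listing each simplex with vertices in this order, K has dimension 1 with simplices:

  0-simplices (4): A, B, D, E
  1-simplices (4): AD, AE, BD, BE

giving chain groups C_0 ≅ Z^4, C_1 ≅ Z^4.

The boundary map ∂_1: C_1 → C_0 is given by ∂[p,q] = [q] − [p]. For instance
  ∂AD = D − A.
The resulting 4×4 matrix has rank 3, and its Smith normal form has invariant factors (1,1,1).

Computing H_k = (kernel of ∂_k) / (image of ∂_{k+1}):

  H_0: rank C_0 − rank ∂_1 = 4 − 3 = 1, and the invariant factors of ∂_1 are all 1, so H_0 ≅ Z.
  H_1: rank ker ∂_1 − rank ∂_2 = (4 − 3) − 0 = 1, and there is no ∂_2, so H_1 ≅ Z.

Hence the Betti numbers are b_0 = 1, b_1 = 1.

b_0 = 1, b_1 = 1.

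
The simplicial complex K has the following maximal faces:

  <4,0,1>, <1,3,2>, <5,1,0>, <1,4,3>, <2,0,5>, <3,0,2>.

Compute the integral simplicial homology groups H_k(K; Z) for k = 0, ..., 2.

We work with the vertex ordering 0 < 1 < 2 < 3 < 4 < 5. The simplices of K, each written with vertices in increasing order, are:

  0-simplices (6): [0], [1], [2], [3], [4], [5]
  1-simplices (12): [0,1], [0,2], [0,3], [0,4], [0,5], [1,2], [1,3], [1,4], [1,5], [2,3], [2,5], [3,4]
  2-simplices (6): [0,1,4], [0,1,5], [0,2,3], [0,2,5], [1,2,3], [1,3,4]

Hence C_0 ≅ Z^6, C_1 ≅ Z^12, C_2 ≅ Z^6.

Boundary ∂_1: C_1 → C_0 is given by ∂[p,q] = [q] − [p]. For instance
  ∂[0,5] = [5] − [0].
As a 6×12 matrix over Z this has rank 5, with invariant factors (1,1,1,1,1).

∂_2: C_2 → C_1 maps a triangle to the signed sum of its edges. For instance
  ∂[0,2,3] = [2,3] − [0,3] + [0,2],
  ∂[1,3,4] = [3,4] − [1,4] + [1,3].
The 12×6 boundary matrix has rank 6 and Smith normal form diag(1,1,1,1,1,1).

Computing H_k = (kernel of ∂_k) / (image of ∂_{k+1}):

  H_0: rank C_0 − rank ∂_1 = 6 − 5 = 1, and the invariant factors of ∂_1 are all 1, so H_0 ≅ Z.
  H_1: rank ker ∂_1 − rank ∂_2 = (12 − 5) − 6 = 1, and the invariant factors of ∂_2 are all 1, so H_1 ≅ Z.
  H_2: rank ker ∂_2 − rank ∂_3 = (6 − 6) − 0 = 0, and there is no ∂_3, so H_2 ≅ 0.

As a check, the Euler characteristic is 6 − 12 + 6 = 0, which agrees with 1 − 1 + 0 = 0.

H_0 = Z,  H_1 = Z,  H_2 = 0.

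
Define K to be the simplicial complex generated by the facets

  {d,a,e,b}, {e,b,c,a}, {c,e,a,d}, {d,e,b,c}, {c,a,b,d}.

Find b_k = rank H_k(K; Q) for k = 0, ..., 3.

b_0 = 1, b_1 = 0, b_2 = 0, b_3 = 1.

Take the total order a < b < c < d < e on the vertex set. Then K (dimension 3) consists of the simplices:

  0-simplices (5): a, b, c, d, e
  1-simplices (10): ab, ac, ad, ae, bc, bd, be, cd, ce, de
  2-simplices (10): abc, abd, abe, acd, ace, ade, bcd, bce, bde, cde
  3-simplices (5): abcd, abce, abde, acde, bcde

giving chain groups C_0 ≅ Z^5, C_1 ≅ Z^10, C_2 ≅ Z^10, C_3 ≅ Z^5.

Boundary ∂_1: C_1 → C_0 maps an edge to its endpoints' difference, ∂[p,q] = q − p. For instance
  ∂de = e − d.
The 5×10 boundary matrix has rank 4 and Smith normal form diag(1,1,1,1).

Boundary ∂_2: C_2 → C_1 maps a triangle to the signed sum of its edges. For instance
  ∂bcd = cd − bd + bc,
  ∂abd = bd − ad + ab.
As a 10×10 matrix over Z this has rank 6, with invariant factors (1,1,1,1,1,1).

The boundary map ∂_3: C_3 → C_2 sends each 3-simplex σ to the alternating sum Σ_i (−1)^i (σ with its i-th vertex removed). For instance
  ∂abce = bce − ace + abe − abc,
  ∂acde = cde − ade + ace − acd.
The 10×5 boundary matrix has rank 4 and Smith normal form diag(1,1,1,1).

Computing H_k = (kernel of ∂_k) / (image of ∂_{k+1}):

  H_0: rank C_0 − rank ∂_1 = 5 − 4 = 1, and the invariant factors of ∂_1 are all 1, so H_0 = Z.
  H_1: rank ker ∂_1 − rank ∂_2 = (10 − 4) − 6 = 0, and the invariant factors of ∂_2 are all 1, so H_1 = 0.
  H_2: rank ker ∂_2 − rank ∂_3 = (10 − 6) − 4 = 0, and the invariant factors of ∂_3 are all 1, so H_2 = 0.
  H_3: rank ker ∂_3 − rank ∂_4 = (5 − 4) − 0 = 1, and there is no ∂_4, so H_3 = Z.

Hence the Betti numbers are b_0 = 1, b_1 = 0, b_2 = 0, b_3 = 1.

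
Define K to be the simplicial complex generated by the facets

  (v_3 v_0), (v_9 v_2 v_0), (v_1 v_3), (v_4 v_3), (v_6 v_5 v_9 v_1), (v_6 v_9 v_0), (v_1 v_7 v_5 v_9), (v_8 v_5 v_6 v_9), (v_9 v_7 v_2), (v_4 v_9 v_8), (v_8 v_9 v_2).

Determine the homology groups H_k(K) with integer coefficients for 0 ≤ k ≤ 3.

H_0 ≅ Z,  H_1 ≅ Z^2,  H_2 = 0,  H_3 = 0.

We work with the vertex ordering v_0 < v_1 < v_2 < v_3 < v_4 < v_5 < v_6 < v_7 < v_8 < v_9. The simplices of K, each written with vertices in increasing order, are:

  0-simplices (10): [v_0], [v_1], [v_2], [v_3], [v_4], [v_5], [v_6], [v_7], [v_8], [v_9]
  1-simplices (23): (23 of them)
  2-simplices (15): (15 of them)
  3-simplices (3): [v_1,v_5,v_6,v_9], [v_1,v_5,v_7,v_9], [v_5,v_6,v_8,v_9]

so the chain groups are C_0 ≅ Z^10, C_1 ≅ Z^23, C_2 ≅ Z^15, C_3 ≅ Z^3.

Boundary ∂_1: C_1 → C_0 is given by ∂[p,q] = [q] − [p].
The resulting 10×23 matrix has rank 9, and its Smith normal form has invariant factors (1,1,1,1,1,1,1,1,1).

Boundary ∂_2: C_2 → C_1 maps a triangle to the signed sum of its edges. For instance
  ∂[v_5,v_8,v_9] = [v_8,v_9] − [v_5,v_9] + [v_5,v_8],
  ∂[v_0,v_6,v_9] = [v_6,v_9] − [v_0,v_9] + [v_0,v_6].
As a 23×15 matrix over Z this has rank 12, with invariant factors (1,1,1,1,1,1,1,1,1,1,1,1).

∂_3: C_3 → C_2 sends each 3-simplex σ to the alternating sum Σ_i (−1)^i (σ with its i-th vertex removed). For instance
  ∂[v_1,v_5,v_7,v_9] = [v_5,v_7,v_9] − [v_1,v_7,v_9] + [v_1,v_5,v_9] − [v_1,v_5,v_7],
  ∂[v_1,v_5,v_6,v_9] = [v_5,v_6,v_9] − [v_1,v_6,v_9] + [v_1,v_5,v_9] − [v_1,v_5,v_6].
This gives a 15×3 integer matrix of rank 3; reducing to Smith normal form yields diagonal entries (1,1,1).

From H_k ≅ ker(∂_k) / im(∂_{k+1}) we obtain:

  H_0: rank C_0 − rank ∂_1 = 10 − 9 = 1, and the invariant factors of ∂_1 are all 1, so H_0 ≅ Z.
  H_1: rank ker ∂_1 − rank ∂_2 = (23 − 9) − 12 = 2, and the invariant factors of ∂_2 are all 1, so H_1 ≅ Z^2.
  H_2: rank ker ∂_2 − rank ∂_3 = (15 − 12) − 3 = 0, and the invariant factors of ∂_3 are all 1, so H_2 ≅ 0.
  H_3: rank ker ∂_3 − rank ∂_4 = (3 − 3) − 0 = 0, and there is no ∂_4, so H_3 ≅ 0.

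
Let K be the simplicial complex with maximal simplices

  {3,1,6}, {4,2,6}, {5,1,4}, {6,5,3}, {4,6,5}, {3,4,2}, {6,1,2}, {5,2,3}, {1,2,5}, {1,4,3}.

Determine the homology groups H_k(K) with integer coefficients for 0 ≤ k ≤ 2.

Take the total order 1 < 2 < 3 < 4 < 5 < 6 on the vertex set. Then K (dimension 2) consists of the simplices:

  0-simplices (6): [1], [2], [3], [4], [5], [6]
  1-simplices (15): [1,2], [1,3], [1,4], [1,5], [1,6], [2,3], [2,4], [2,5], [2,6], [3,4], [3,5], [3,6], [4,5], [4,6], [5,6]
  2-simplices (10): [1,2,5], [1,2,6], [1,3,4], [1,3,6], [1,4,5], [2,3,4], [2,3,5], [2,4,6], [3,5,6], [4,5,6]

Hence C_0 ≅ Z^6, C_1 ≅ Z^15, C_2 ≅ Z^10.

The boundary map ∂_1: C_1 → C_0 is given by ∂[p,q] = [q] − [p]. For instance
  ∂[1,5] = [5] − [1].
The 6×15 boundary matrix has rank 5 and Smith normal form diag(1,1,1,1,1).

∂_2: C_2 → C_1 maps a triangle to the signed sum of its edges. For instance
  ∂[2,3,5] = [3,5] − [2,5] + [2,3],
  ∂[3,5,6] = [5,6] − [3,6] + [3,5].
The 15×10 boundary matrix has rank 10 and Smith normal form diag(1,1,1,1,1,1,1,1,1,2).

Now H_k = ker ∂_k / im ∂_{k+1}, so:

  H_0: rank C_0 − rank ∂_1 = 6 − 5 = 1, and the invariant factors of ∂_1 are all 1, so H_0 ≅ Z.
  H_1: rank ker ∂_1 − rank ∂_2 = (15 − 5) − 10 = 0, and ∂_2 has invariant factor 2 > 1, so H_1 ≅ Z/2.
  H_2: rank ker ∂_2 − rank ∂_3 = (10 − 10) − 0 = 0, and there is no ∂_3, so H_2 ≅ 0.

H_0 = Z,  H_1 = Z/2,  H_2 = 0.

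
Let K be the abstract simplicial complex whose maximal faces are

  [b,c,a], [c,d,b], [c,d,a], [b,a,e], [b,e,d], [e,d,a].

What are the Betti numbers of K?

b_0 = 1, b_1 = 0, b_2 = 1.

Take the total order a < b < c < d < e on the vertex set. Then K (dimension 2) consists of the simplices:

  0-simplices (5): a, b, c, d, e
  1-simplices (9): ab, ac, ad, ae, bc, bd, be, cd, de
  2-simplices (6): abc, abe, acd, ade, bcd, bde

giving chain groups C_0 ≅ Z^5, C_1 ≅ Z^9, C_2 ≅ Z^6.

Boundary ∂_1: C_1 → C_0 maps an edge to its endpoints' difference, ∂[p,q] = q − p. For instance
  ∂be = e − b.
The 5×9 boundary matrix has rank 4 and Smith normal form diag(1,1,1,1).

∂_2: C_2 → C_1 sends each 2-simplex [p,q,r] to [q,r] − [p,r] + [p,q]. For instance
  ∂acd = cd − ad + ac,
  ∂bcd = cd − bd + bc.
The resulting 9×6 matrix has rank 5, and its Smith normal form has invariant factors (1,1,1,1,1).

Now H_k = ker ∂_k / im ∂_{k+1}, so:

  H_0: rank C_0 − rank ∂_1 = 5 − 4 = 1, and the invariant factors of ∂_1 are all 1, so H_0 = Z.
  H_1: rank ker ∂_1 − rank ∂_2 = (9 − 4) − 5 = 0, and the invariant factors of ∂_2 are all 1, so H_1 = 0.
  H_2: rank ker ∂_2 − rank ∂_3 = (6 − 5) − 0 = 1, and there is no ∂_3, so H_2 = Z.

As a check, the Euler characteristic is 5 − 9 + 6 = 2, which agrees with 1 − 0 + 1 = 2.

Hence the Betti numbers are b_0 = 1, b_1 = 0, b_2 = 1.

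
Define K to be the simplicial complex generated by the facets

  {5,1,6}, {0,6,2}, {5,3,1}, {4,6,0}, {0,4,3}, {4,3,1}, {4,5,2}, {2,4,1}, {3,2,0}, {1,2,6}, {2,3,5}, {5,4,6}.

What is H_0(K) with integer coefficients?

Order the vertices as 0 < 1 < 2 < 3 < 4 < 5 < 6. Listing each simplex with vertices in this order, K has dimension 2 with simplices:

  0-simplices (7): [0], [1], [2], [3], [4], [5], [6]
  1-simplices (18): [0,2], [0,3], [0,4], [0,6], [1,2], [1,3], [1,4], [1,5], [1,6], [2,3], [2,4], [2,5], [2,6], [3,4], [3,5], [4,5], [4,6], [5,6]
  2-simplices (12): [0,2,3], [0,2,6], [0,3,4], [0,4,6], [1,2,4], [1,2,6], [1,3,4], [1,3,5], [1,5,6], [2,3,5], [2,4,5], [4,5,6]

Hence C_0 ≅ Z^7, C_1 ≅ Z^18, C_2 ≅ Z^12.

∂_1: C_1 → C_0 is given by ∂[p,q] = [q] − [p].
This gives a 7×18 integer matrix of rank 6; reducing to Smith normal form yields diagonal entries (1,1,1,1,1,1).

The boundary map ∂_2: C_2 → C_1 acts by ∂[p,q,r] = [q,r] − [p,r] + [p,q]. For instance
  ∂[4,5,6] = [5,6] − [4,6] + [4,5],
  ∂[2,3,5] = [3,5] − [2,5] + [2,3].
As a 18×12 matrix over Z this has rank 12, with invariant factors (1,1,1,1,1,1,1,1,1,1,1,2).

Now H_k = ker ∂_k / im ∂_{k+1}, so:

  H_0: rank C_0 − rank ∂_1 = 7 − 6 = 1, and the invariant factors of ∂_1 are all 1, so H_0 ≅ Z.

(K is a triangulation of the real projective plane RP^2.)

H_0 = Z.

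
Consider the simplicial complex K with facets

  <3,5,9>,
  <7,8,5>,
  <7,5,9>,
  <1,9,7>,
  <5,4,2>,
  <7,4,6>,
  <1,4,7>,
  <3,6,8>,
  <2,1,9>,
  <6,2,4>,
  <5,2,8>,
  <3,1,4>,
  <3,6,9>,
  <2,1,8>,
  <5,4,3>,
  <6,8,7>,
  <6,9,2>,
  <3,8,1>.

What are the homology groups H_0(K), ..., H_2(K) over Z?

Order the vertices as 1 < 2 < 3 < 4 < 5 < 6 < 7 < 8 < 9. Listing each simplex with vertices in this order, K has dimension 2 with simplices:

  0-simplices (9): [1], [2], [3], [4], [5], [6], [7], [8], [9]
  1-simplices (27): (27 of them)
  2-simplices (18): [1,2,8], [1,2,9], [1,3,4], [1,3,8], [1,4,7], [1,7,9], [2,4,5], [2,4,6], [2,5,8], [2,6,9], [3,4,5], [3,5,9], [3,6,8], [3,6,9], [4,6,7], [5,7,8], [5,7,9], [6,7,8]

so the chain groups are C_0 ≅ Z^9, C_1 ≅ Z^27, C_2 ≅ Z^18.

The boundary map ∂_1: C_1 → C_0 sends each edge [p,q] (with p < q) to q − p.
As a 9×27 matrix over Z this has rank 8, with invariant factors (1,1,1,1,1,1,1,1).

∂_2: C_2 → C_1 sends each 2-simplex [p,q,r] to [q,r] − [p,r] + [p,q]. For instance
  ∂[5,7,8] = [7,8] − [5,8] + [5,7],
  ∂[1,3,4] = [3,4] − [1,4] + [1,3].
The 27×18 boundary matrix has rank 17 and Smith normal form diag(1,1,1,1,1,1,1,1,1,1,1,1,1,1,1,1,1).

Computing H_k = (kernel of ∂_k) / (image of ∂_{k+1}):

  H_0: rank C_0 − rank ∂_1 = 9 − 8 = 1, and the invariant factors of ∂_1 are all 1, so H_0 = Z.
  H_1: rank ker ∂_1 − rank ∂_2 = (27 − 8) − 17 = 2, and the invariant factors of ∂_2 are all 1, so H_1 = Z^2.
  H_2: rank ker ∂_2 − rank ∂_3 = (18 − 17) − 0 = 1, and there is no ∂_3, so H_2 = Z.

(K is a triangulation of the torus T^2.)

H_0 ≅ Z,  H_1 ≅ Z^2,  H_2 ≅ Z.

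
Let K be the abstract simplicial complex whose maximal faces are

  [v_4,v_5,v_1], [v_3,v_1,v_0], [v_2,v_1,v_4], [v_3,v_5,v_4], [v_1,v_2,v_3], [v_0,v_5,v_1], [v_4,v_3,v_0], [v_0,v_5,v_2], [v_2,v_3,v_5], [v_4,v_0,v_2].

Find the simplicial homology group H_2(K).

K has 6 vertices, 15 edges, 10 triangles.
rank ∂_2 = 10, rank ∂_3 = 0 ⇒ b_2 = 10 − 10 − 0 = 0. So H_2 ≅ 0.

H_2 ≅ 0.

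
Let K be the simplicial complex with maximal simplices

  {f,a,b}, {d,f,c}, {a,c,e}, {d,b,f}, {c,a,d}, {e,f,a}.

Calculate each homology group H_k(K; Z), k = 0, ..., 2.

H_0 = Z,  H_1 = Z,  H_2 = 0.

Take the total order a < b < c < d < e < f on the vertex set. Then K (dimension 2) consists of the simplices:

  0-simplices (6): a, b, c, d, e, f
  1-simplices (12): ab, ac, ad, ae, af, bd, bf, cd, ce, cf, df, ef
  2-simplices (6): abf, acd, ace, aef, bdf, cdf

giving chain groups C_0 ≅ Z^6, C_1 ≅ Z^12, C_2 ≅ Z^6.

The boundary map ∂_1: C_1 → C_0 is given by ∂[p,q] = [q] − [p]. For instance
  ∂ef = f − e.
The 6×12 boundary matrix has rank 5 and Smith normal form diag(1,1,1,1,1).

The boundary map ∂_2: C_2 → C_1 acts by ∂[p,q,r] = [q,r] − [p,r] + [p,q]. For instance
  ∂bdf = df − bf + bd,
  ∂cdf = df − cf + cd.
The 12×6 boundary matrix has rank 6 and Smith normal form diag(1,1,1,1,1,1).

Computing H_k = (kernel of ∂_k) / (image of ∂_{k+1}):

  H_0: rank C_0 − rank ∂_1 = 6 − 5 = 1, and the invariant factors of ∂_1 are all 1, so H_0 ≅ Z.
  H_1: rank ker ∂_1 − rank ∂_2 = (12 − 5) − 6 = 1, and the invariant factors of ∂_2 are all 1, so H_1 ≅ Z.
  H_2: rank ker ∂_2 − rank ∂_3 = (6 − 6) − 0 = 0, and there is no ∂_3, so H_2 ≅ 0.

(K is a triangulation of the cylinder S^1 x I.)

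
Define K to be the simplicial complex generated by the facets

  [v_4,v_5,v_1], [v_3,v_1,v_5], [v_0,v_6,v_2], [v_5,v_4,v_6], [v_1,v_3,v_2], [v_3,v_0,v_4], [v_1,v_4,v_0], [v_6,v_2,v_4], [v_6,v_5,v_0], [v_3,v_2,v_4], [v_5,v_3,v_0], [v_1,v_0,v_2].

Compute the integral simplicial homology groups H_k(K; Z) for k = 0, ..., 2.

Take the total order v_0 < v_1 < v_2 < v_3 < v_4 < v_5 < v_6 on the vertex set. Then K (dimension 2) consists of the simplices:

  0-simplices (7): [v_0], [v_1], [v_2], [v_3], [v_4], [v_5], [v_6]
  1-simplices (18): (18 of them)
  2-simplices (12): (12 of them)

so the chain groups are C_0 ≅ Z^7, C_1 ≅ Z^18, C_2 ≅ Z^12.

Boundary ∂_1: C_1 → C_0 is given by ∂[p,q] = [q] − [p]. For instance
  ∂[v_1,v_3] = [v_3] − [v_1].
The resulting 7×18 matrix has rank 6, and its Smith normal form has invariant factors (1,1,1,1,1,1).

∂_2: C_2 → C_1 sends each 2-simplex [p,q,r] to [q,r] − [p,r] + [p,q]. For instance
  ∂[v_1,v_3,v_5] = [v_3,v_5] − [v_1,v_5] + [v_1,v_3],
  ∂[v_1,v_2,v_3] = [v_2,v_3] − [v_1,v_3] + [v_1,v_2].
This gives a 18×12 integer matrix of rank 12; reducing to Smith normal form yields diagonal entries (1,1,1,1,1,1,1,1,1,1,1,2).

From H_k ≅ ker(∂_k) / im(∂_{k+1}) we obtain:

  H_0: rank C_0 − rank ∂_1 = 7 − 6 = 1, and the invariant factors of ∂_1 are all 1, so H_0 ≅ Z.
  H_1: rank ker ∂_1 − rank ∂_2 = (18 − 6) − 12 = 0, and ∂_2 has invariant factor 2 > 1, so H_1 ≅ Z/2.
  H_2: rank ker ∂_2 − rank ∂_3 = (12 − 12) − 0 = 0, and there is no ∂_3, so H_2 ≅ 0.

(K is a triangulation of the real projective plane RP^2.)

H_0 ≅ Z,  H_1 ≅ Z/2,  H_2 = 0.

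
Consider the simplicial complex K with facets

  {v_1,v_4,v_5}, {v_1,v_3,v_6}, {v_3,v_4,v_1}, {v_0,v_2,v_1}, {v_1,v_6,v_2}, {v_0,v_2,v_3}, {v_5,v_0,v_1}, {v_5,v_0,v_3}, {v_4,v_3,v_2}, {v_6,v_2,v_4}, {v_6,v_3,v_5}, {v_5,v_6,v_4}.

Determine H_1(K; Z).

H_1 = Z/2.

Fix the vertex order v_0 < v_1 < v_2 < v_3 < v_4 < v_5 < v_6 and write every simplex with vertices in increasing order. Then dim K = 2 and the simplices of K are:

  0-simplices (7): [v_0], [v_1], [v_2], [v_3], [v_4], [v_5], [v_6]
  1-simplices (18): (18 of them)
  2-simplices (12): (12 of them)

giving chain groups C_0 ≅ Z^7, C_1 ≅ Z^18, C_2 ≅ Z^12.

The boundary map ∂_1: C_1 → C_0 sends each edge [p,q] (with p < q) to q − p.
This gives a 7×18 integer matrix of rank 6; reducing to Smith normal form yields diagonal entries (1,1,1,1,1,1).

Boundary ∂_2: C_2 → C_1 maps a triangle to the signed sum of its edges. For instance
  ∂[v_0,v_1,v_5] = [v_1,v_5] − [v_0,v_5] + [v_0,v_1],
  ∂[v_1,v_3,v_4] = [v_3,v_4] − [v_1,v_4] + [v_1,v_3].
The resulting 18×12 matrix has rank 12, and its Smith normal form has invariant factors (1,1,1,1,1,1,1,1,1,1,1,2).

Reading off H_k = ker ∂_k / im ∂_{k+1}:

  H_1: rank ker ∂_1 − rank ∂_2 = (18 − 6) − 12 = 0, and ∂_2 has invariant factor 2 > 1, so H_1 ≅ Z/2.

(K is a triangulation of the real projective plane RP^2.)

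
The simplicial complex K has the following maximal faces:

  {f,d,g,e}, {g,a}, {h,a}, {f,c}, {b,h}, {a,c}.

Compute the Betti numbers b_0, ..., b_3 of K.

b_0 = 1, b_1 = 1, b_2 = 0, b_3 = 0.

Fix the vertex order a < b < c < d < e < f < g < h and write every simplex with vertices in increasing order. Then dim K = 3 and the simplices of K are:

  0-simplices (8): a, b, c, d, e, f, g, h
  1-simplices (11): ac, ag, ah, bh, cf, de, df, dg, ef, eg, fg
  2-simplices (4): def, deg, dfg, efg
  3-simplices (1): defg

so the chain groups are C_0 ≅ Z^8, C_1 ≅ Z^11, C_2 ≅ Z^4, C_3 ≅ Z^1.

∂_1: C_1 → C_0 sends each edge [p,q] (with p < q) to q − p.
As a 8×11 matrix over Z this has rank 7, with invariant factors (1,1,1,1,1,1,1).

∂_2: C_2 → C_1 maps a triangle to the signed sum of its edges. For instance
  ∂efg = fg − eg + ef,
  ∂def = ef − df + de.
The 11×4 boundary matrix has rank 3 and Smith normal form diag(1,1,1).

The boundary map ∂_3: C_3 → C_2 sends each 3-simplex σ to the alternating sum Σ_i (−1)^i (σ with its i-th vertex removed). For instance
  ∂defg = efg − dfg + deg − def.
The resulting 4×1 matrix has rank 1, and its Smith normal form has invariant factors (1).

Computing H_k = (kernel of ∂_k) / (image of ∂_{k+1}):

  H_0: rank C_0 − rank ∂_1 = 8 − 7 = 1, and the invariant factors of ∂_1 are all 1, so H_0 ≅ Z.
  H_1: rank ker ∂_1 − rank ∂_2 = (11 − 7) − 3 = 1, and the invariant factors of ∂_2 are all 1, so H_1 ≅ Z.
  H_2: rank ker ∂_2 − rank ∂_3 = (4 − 3) − 1 = 0, and the invariant factors of ∂_3 are all 1, so H_2 ≅ 0.
  H_3: rank ker ∂_3 − rank ∂_4 = (1 − 1) − 0 = 0, and there is no ∂_4, so H_3 ≅ 0.

As a check, the Euler characteristic is 8 − 11 + 4 − 1 = 0, which agrees with 1 − 1 + 0 − 0 = 0.

Hence the Betti numbers are b_0 = 1, b_1 = 1, b_2 = 0, b_3 = 0.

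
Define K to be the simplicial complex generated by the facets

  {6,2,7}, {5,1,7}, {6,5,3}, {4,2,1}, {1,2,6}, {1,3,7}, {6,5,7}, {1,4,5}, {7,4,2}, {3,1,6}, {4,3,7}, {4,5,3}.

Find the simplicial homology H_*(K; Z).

H_0 ≅ Z,  H_1 ≅ Z/2,  H_2 = 0.

K has 7 vertices, 18 edges, 12 triangles.
rank ∂_0 = 0, rank ∂_1 = 6 ⇒ b_0 = 7 − 0 − 6 = 1; all invariant factors of ∂_1 are 1 so no torsion. So H_0 = Z.
rank ∂_1 = 6, rank ∂_2 = 12 ⇒ b_1 = 18 − 6 − 12 = 0; ∂_2 has invariant factor(s) [2] giving torsion. So H_1 = Z/2.
rank ∂_2 = 12, rank ∂_3 = 0 ⇒ b_2 = 12 − 12 − 0 = 0. So H_2 = 0.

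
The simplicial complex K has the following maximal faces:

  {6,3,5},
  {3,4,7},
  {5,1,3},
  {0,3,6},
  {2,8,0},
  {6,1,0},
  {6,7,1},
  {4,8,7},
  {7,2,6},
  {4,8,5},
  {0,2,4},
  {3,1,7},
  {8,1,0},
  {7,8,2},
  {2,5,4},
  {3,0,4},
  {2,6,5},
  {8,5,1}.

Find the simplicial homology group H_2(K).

We work with the vertex ordering 0 < 1 < 2 < 3 < 4 < 5 < 6 < 7 < 8. The simplices of K, each written with vertices in increasing order, are:

  0-simplices (9): [0], [1], [2], [3], [4], [5], [6], [7], [8]
  1-simplices (27): (27 of them)
  2-simplices (18): [0,1,6], [0,1,8], [0,2,4], [0,2,8], [0,3,4], [0,3,6], [1,3,5], [1,3,7], [1,5,8], [1,6,7], [2,4,5], [2,5,6], [2,6,7], [2,7,8], [3,4,7], [3,5,6], [4,5,8], [4,7,8]

so the chain groups are C_0 ≅ Z^9, C_1 ≅ Z^27, C_2 ≅ Z^18.

The boundary map ∂_1: C_1 → C_0 maps an edge to its endpoints' difference, ∂[p,q] = q − p. For instance
  ∂[0,6] = [6] − [0].
As a 9×27 matrix over Z this has rank 8, with invariant factors (1,1,1,1,1,1,1,1).

∂_2: C_2 → C_1 acts by ∂[p,q,r] = [q,r] − [p,r] + [p,q]. For instance
  ∂[1,3,7] = [3,7] − [1,7] + [1,3],
  ∂[2,4,5] = [4,5] − [2,5] + [2,4].
The resulting 27×18 matrix has rank 18, and its Smith normal form has invariant factors (1,1,1,1,1,1,1,1,1,1,1,1,1,1,1,1,1,2).

Now H_k = ker ∂_k / im ∂_{k+1}, so:

  H_2: rank ker ∂_2 − rank ∂_3 = (18 − 18) − 0 = 0, and there is no ∂_3, so H_2 = 0.

H_2 = 0.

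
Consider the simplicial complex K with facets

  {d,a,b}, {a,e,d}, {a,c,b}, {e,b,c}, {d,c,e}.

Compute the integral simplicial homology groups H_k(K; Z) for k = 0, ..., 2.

Order the vertices as a < b < c < d < e. Listing each simplex with vertices in this order, K has dimension 2 with simplices:

  0-simplices (5): a, b, c, d, e
  1-simplices (10): ab, ac, ad, ae, bc, bd, be, cd, ce, de
  2-simplices (5): abc, abd, ade, bce, cde

giving chain groups C_0 ≅ Z^5, C_1 ≅ Z^10, C_2 ≅ Z^5.

The boundary map ∂_1: C_1 → C_0 sends each edge [p,q] (with p < q) to q − p.
The 5×10 boundary matrix has rank 4 and Smith normal form diag(1,1,1,1).

The boundary map ∂_2: C_2 → C_1 maps a triangle to the signed sum of its edges. For instance
  ∂ade = de − ae + ad,
  ∂abd = bd − ad + ab.
The resulting 10×5 matrix has rank 5, and its Smith normal form has invariant factors (1,1,1,1,1).

Computing H_k = (kernel of ∂_k) / (image of ∂_{k+1}):

  H_0: rank C_0 − rank ∂_1 = 5 − 4 = 1, and the invariant factors of ∂_1 are all 1, so H_0 = Z.
  H_1: rank ker ∂_1 − rank ∂_2 = (10 − 4) − 5 = 1, and the invariant factors of ∂_2 are all 1, so H_1 = Z.
  H_2: rank ker ∂_2 − rank ∂_3 = (5 − 5) − 0 = 0, and there is no ∂_3, so H_2 = 0.

H_0 ≅ Z,  H_1 ≅ Z,  H_2 = 0.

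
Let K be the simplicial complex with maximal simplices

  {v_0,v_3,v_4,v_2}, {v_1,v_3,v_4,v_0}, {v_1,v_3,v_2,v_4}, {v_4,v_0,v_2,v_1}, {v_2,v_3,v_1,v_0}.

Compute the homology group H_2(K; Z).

H_2 = 0.

Fix the vertex order v_0 < v_1 < v_2 < v_3 < v_4 and write every simplex with vertices in increasing order. Then dim K = 3 and the simplices of K are:

  0-simplices (5): [v_0], [v_1], [v_2], [v_3], [v_4]
  1-simplices (10): [v_0,v_1], [v_0,v_2], [v_0,v_3], [v_0,v_4], [v_1,v_2], [v_1,v_3], [v_1,v_4], [v_2,v_3], [v_2,v_4], [v_3,v_4]
  2-simplices (10): [v_0,v_1,v_2], [v_0,v_1,v_3], [v_0,v_1,v_4], [v_0,v_2,v_3], [v_0,v_2,v_4], [v_0,v_3,v_4], [v_1,v_2,v_3], [v_1,v_2,v_4], [v_1,v_3,v_4], [v_2,v_3,v_4]
  3-simplices (5): [v_0,v_1,v_2,v_3], [v_0,v_1,v_2,v_4], [v_0,v_1,v_3,v_4], [v_0,v_2,v_3,v_4], [v_1,v_2,v_3,v_4]

giving chain groups C_0 ≅ Z^5, C_1 ≅ Z^10, C_2 ≅ Z^10, C_3 ≅ Z^5.

The boundary map ∂_1: C_1 → C_0 is given by ∂[p,q] = [q] − [p]. For instance
  ∂[v_0,v_3] = [v_3] − [v_0].
The 5×10 boundary matrix has rank 4 and Smith normal form diag(1,1,1,1).

Boundary ∂_2: C_2 → C_1 sends each 2-simplex [p,q,r] to [q,r] − [p,r] + [p,q]. For instance
  ∂[v_0,v_2,v_4] = [v_2,v_4] − [v_0,v_4] + [v_0,v_2],
  ∂[v_2,v_3,v_4] = [v_3,v_4] − [v_2,v_4] + [v_2,v_3].
This gives a 10×10 integer matrix of rank 6; reducing to Smith normal form yields diagonal entries (1,1,1,1,1,1).

Boundary ∂_3: C_3 → C_2 sends each 3-simplex σ to the alternating sum Σ_i (−1)^i (σ with its i-th vertex removed). For instance
  ∂[v_0,v_1,v_2,v_4] = [v_1,v_2,v_4] − [v_0,v_2,v_4] + [v_0,v_1,v_4] − [v_0,v_1,v_2],
  ∂[v_0,v_2,v_3,v_4] = [v_2,v_3,v_4] − [v_0,v_3,v_4] + [v_0,v_2,v_4] − [v_0,v_2,v_3].
This gives a 10×5 integer matrix of rank 4; reducing to Smith normal form yields diagonal entries (1,1,1,1).

From H_k ≅ ker(∂_k) / im(∂_{k+1}) we obtain:

  H_2: rank ker ∂_2 − rank ∂_3 = (10 − 6) − 4 = 0, and the invariant factors of ∂_3 are all 1, so H_2 = 0.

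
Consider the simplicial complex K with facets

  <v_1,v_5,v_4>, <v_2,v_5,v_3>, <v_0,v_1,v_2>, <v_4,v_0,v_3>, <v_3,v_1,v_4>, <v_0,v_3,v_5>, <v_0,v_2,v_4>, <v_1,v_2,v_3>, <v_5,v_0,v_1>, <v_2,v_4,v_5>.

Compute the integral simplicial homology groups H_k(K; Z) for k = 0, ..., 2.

H_0 = Z,  H_1 = Z_2,  H_2 = 0.

Take the total order v_0 < v_1 < v_2 < v_3 < v_4 < v_5 on the vertex set. Then K (dimension 2) consists of the simplices:

  0-simplices (6): [v_0], [v_1], [v_2], [v_3], [v_4], [v_5]
  1-simplices (15): (15 of them)
  2-simplices (10): [v_0,v_1,v_2], [v_0,v_1,v_5], [v_0,v_2,v_4], [v_0,v_3,v_4], [v_0,v_3,v_5], [v_1,v_2,v_3], [v_1,v_3,v_4], [v_1,v_4,v_5], [v_2,v_3,v_5], [v_2,v_4,v_5]

Hence C_0 ≅ Z^6, C_1 ≅ Z^15, C_2 ≅ Z^10.

The boundary map ∂_1: C_1 → C_0 sends each edge [p,q] (with p < q) to q − p.
The 6×15 boundary matrix has rank 5 and Smith normal form diag(1,1,1,1,1).

∂_2: C_2 → C_1 sends each 2-simplex [p,q,r] to [q,r] − [p,r] + [p,q]. For instance
  ∂[v_0,v_1,v_5] = [v_1,v_5] − [v_0,v_5] + [v_0,v_1],
  ∂[v_0,v_2,v_4] = [v_2,v_4] − [v_0,v_4] + [v_0,v_2].
The 15×10 boundary matrix has rank 10 and Smith normal form diag(1,1,1,1,1,1,1,1,1,2).

Computing H_k = (kernel of ∂_k) / (image of ∂_{k+1}):

  H_0: rank C_0 − rank ∂_1 = 6 − 5 = 1, and the invariant factors of ∂_1 are all 1, so H_0 ≅ Z.
  H_1: rank ker ∂_1 − rank ∂_2 = (15 − 5) − 10 = 0, and ∂_2 has invariant factor 2 > 1, so H_1 ≅ Z_2.
  H_2: rank ker ∂_2 − rank ∂_3 = (10 − 10) − 0 = 0, and there is no ∂_3, so H_2 ≅ 0.

(K is a triangulation of the real projective plane RP^2.)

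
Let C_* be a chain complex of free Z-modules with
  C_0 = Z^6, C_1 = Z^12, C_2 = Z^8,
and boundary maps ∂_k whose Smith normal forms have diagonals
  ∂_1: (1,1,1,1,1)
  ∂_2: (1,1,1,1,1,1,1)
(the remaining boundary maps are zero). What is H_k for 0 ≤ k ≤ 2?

H_0: b_0 = 6 − 0 − 5 = 1; torsion from ∂_1 factors > 1: none. So H_0 = Z.
H_1: b_1 = 12 − 5 − 7 = 0; torsion from ∂_2 factors > 1: none. So H_1 = 0.
H_2: b_2 = 8 − 7 − 0 = 1; torsion from ∂_3 factors > 1: none. So H_2 = Z.

H_0 = Z,  H_1 = 0,  H_2 = Z.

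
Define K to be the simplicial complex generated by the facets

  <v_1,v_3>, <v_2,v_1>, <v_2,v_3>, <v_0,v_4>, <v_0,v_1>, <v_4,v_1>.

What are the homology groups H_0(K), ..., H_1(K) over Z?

H_0 = Z,  H_1 = Z^2.

Order the vertices as v_0 < v_1 < v_2 < v_3 < v_4. Listing each simplex with vertices in this order, K has dimension 1 with simplices:

  0-simplices (5): [v_0], [v_1], [v_2], [v_3], [v_4]
  1-simplices (6): [v_0,v_1], [v_0,v_4], [v_1,v_2], [v_1,v_3], [v_1,v_4], [v_2,v_3]

Hence C_0 ≅ Z^5, C_1 ≅ Z^6.

The boundary map ∂_1: C_1 → C_0 is given by ∂[p,q] = [q] − [p]. For instance
  ∂[v_1,v_3] = [v_3] − [v_1].
As a 5×6 matrix over Z this has rank 4, with invariant factors (1,1,1,1).

Computing H_k = (kernel of ∂_k) / (image of ∂_{k+1}):

  H_0: rank C_0 − rank ∂_1 = 5 − 4 = 1, and the invariant factors of ∂_1 are all 1, so H_0 = Z.
  H_1: rank ker ∂_1 − rank ∂_2 = (6 − 4) − 0 = 2, and there is no ∂_2, so H_1 = Z^2.

As a check, the Euler characteristic is 5 − 6 = -1, which agrees with 1 − 2 = -1.
(K is a triangulation of a wedge of 2 circles.)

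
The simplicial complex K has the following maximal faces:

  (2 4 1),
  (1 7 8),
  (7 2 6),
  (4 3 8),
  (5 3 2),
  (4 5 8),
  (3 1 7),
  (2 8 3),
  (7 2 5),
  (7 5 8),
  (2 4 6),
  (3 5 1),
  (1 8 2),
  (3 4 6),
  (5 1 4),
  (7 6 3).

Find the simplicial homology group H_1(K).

H_1 ≅ Z^2.

We work with the vertex ordering 1 < 2 < 3 < 4 < 5 < 6 < 7 < 8. The simplices of K, each written with vertices in increasing order, are:

  0-simplices (8): [1], [2], [3], [4], [5], [6], [7], [8]
  1-simplices (24): (24 of them)
  2-simplices (16): [1,2,4], [1,2,8], [1,3,5], [1,3,7], [1,4,5], [1,7,8], [2,3,5], [2,3,8], [2,4,6], [2,5,7], [2,6,7], [3,4,6], [3,4,8], [3,6,7], [4,5,8], [5,7,8]

so the chain groups are C_0 ≅ Z^8, C_1 ≅ Z^24, C_2 ≅ Z^16.

Boundary ∂_1: C_1 → C_0 sends each edge [p,q] (with p < q) to q − p.
The 8×24 boundary matrix has rank 7 and Smith normal form diag(1,1,1,1,1,1,1).

Boundary ∂_2: C_2 → C_1 sends each 2-simplex [p,q,r] to [q,r] − [p,r] + [p,q]. For instance
  ∂[2,4,6] = [4,6] − [2,6] + [2,4],
  ∂[2,5,7] = [5,7] − [2,7] + [2,5].
The resulting 24×16 matrix has rank 15, and its Smith normal form has invariant factors (1,1,1,1,1,1,1,1,1,1,1,1,1,1,1).

Now H_k = ker ∂_k / im ∂_{k+1}, so:

  H_1: rank ker ∂_1 − rank ∂_2 = (24 − 7) − 15 = 2, and the invariant factors of ∂_2 are all 1, so H_1 ≅ Z^2.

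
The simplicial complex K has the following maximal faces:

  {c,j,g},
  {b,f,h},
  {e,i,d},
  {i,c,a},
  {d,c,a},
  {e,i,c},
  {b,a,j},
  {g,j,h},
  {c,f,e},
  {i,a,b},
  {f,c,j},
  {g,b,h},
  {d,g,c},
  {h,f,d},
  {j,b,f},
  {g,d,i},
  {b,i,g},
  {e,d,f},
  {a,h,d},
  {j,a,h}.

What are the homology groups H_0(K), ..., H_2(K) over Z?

Fix the vertex order a < b < c < d < e < f < g < h < i < j and write every simplex with vertices in increasing order. Then dim K = 2 and the simplices of K are:

  0-simplices (10): a, b, c, d, e, f, g, h, i, j
  1-simplices (30): ab, ac, ad, ah, ai, aj, bf, bg, bh, bi, bj, cd, ce, cf, cg, ci, cj, de, df, dg, dh, di, ef, ei, fh, fj, gh, gi, gj, hj
  2-simplices (20): abi, abj, acd, aci, adh, ahj, bfh, bfj, bgh, bgi, cdg, cef, cei, cfj, cgj, def, dei, dfh, dgi, ghj

giving chain groups C_0 ≅ Z^10, C_1 ≅ Z^30, C_2 ≅ Z^20.

The boundary map ∂_1: C_1 → C_0 maps an edge to its endpoints' difference, ∂[p,q] = q − p. For instance
  ∂bf = f − b.
As a 10×30 matrix over Z this has rank 9, with invariant factors (1,1,1,1,1,1,1,1,1).

Boundary ∂_2: C_2 → C_1 maps a triangle to the signed sum of its edges. For instance
  ∂cef = ef − cf + ce,
  ∂bfh = fh − bh + bf.
The 30×20 boundary matrix has rank 20 and Smith normal form diag(1,1,1,1,1,1,1,1,1,1,1,1,1,1,1,1,1,1,1,2).

Reading off H_k = ker ∂_k / im ∂_{k+1}:

  H_0: rank C_0 − rank ∂_1 = 10 − 9 = 1, and the invariant factors of ∂_1 are all 1, so H_0 = Z.
  H_1: rank ker ∂_1 − rank ∂_2 = (30 − 9) − 20 = 1, and ∂_2 has invariant factor 2 > 1, so H_1 = Z ⊕ Z/2.
  H_2: rank ker ∂_2 − rank ∂_3 = (20 − 20) − 0 = 0, and there is no ∂_3, so H_2 = 0.

As a check, the Euler characteristic is 10 − 30 + 20 = 0, which agrees with 1 − 1 + 0 = 0.
(K is a triangulation of the Klein bottle.)

H_0 = Z,  H_1 = Z ⊕ Z/2,  H_2 = 0.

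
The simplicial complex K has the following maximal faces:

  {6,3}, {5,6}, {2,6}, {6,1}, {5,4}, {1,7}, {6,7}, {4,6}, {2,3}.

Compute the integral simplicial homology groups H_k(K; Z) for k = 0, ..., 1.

Fix the vertex order 1 < 2 < 3 < 4 < 5 < 6 < 7 and write every simplex with vertices in increasing order. Then dim K = 1 and the simplices of K are:

  0-simplices (7): [1], [2], [3], [4], [5], [6], [7]
  1-simplices (9): [1,6], [1,7], [2,3], [2,6], [3,6], [4,5], [4,6], [5,6], [6,7]

so the chain groups are C_0 ≅ Z^7, C_1 ≅ Z^9.

∂_1: C_1 → C_0 sends each edge [p,q] (with p < q) to q − p. For instance
  ∂[4,5] = [5] − [4].
The resulting 7×9 matrix has rank 6, and its Smith normal form has invariant factors (1,1,1,1,1,1).

Reading off H_k = ker ∂_k / im ∂_{k+1}:

  H_0: rank C_0 − rank ∂_1 = 7 − 6 = 1, and the invariant factors of ∂_1 are all 1, so H_0 = Z.
  H_1: rank ker ∂_1 − rank ∂_2 = (9 − 6) − 0 = 3, and there is no ∂_2, so H_1 = Z^3.

As a check, the Euler characteristic is 7 − 9 = -2, which agrees with 1 − 3 = -2.
(K is a triangulation of a wedge of 3 circles.)

H_0 = Z,  H_1 = Z^3.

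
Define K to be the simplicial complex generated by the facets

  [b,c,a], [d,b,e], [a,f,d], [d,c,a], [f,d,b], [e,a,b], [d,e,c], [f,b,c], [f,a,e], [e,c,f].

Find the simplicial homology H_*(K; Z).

H_0 ≅ Z,  H_1 ≅ Z_2,  H_2 = 0.

K has 6 vertices, 15 edges, 10 triangles.
rank ∂_0 = 0, rank ∂_1 = 5 ⇒ b_0 = 6 − 0 − 5 = 1; all invariant factors of ∂_1 are 1 so no torsion. So H_0 ≅ Z.
rank ∂_1 = 5, rank ∂_2 = 10 ⇒ b_1 = 15 − 5 − 10 = 0; ∂_2 has invariant factor(s) [2] giving torsion. So H_1 ≅ Z_2.
rank ∂_2 = 10, rank ∂_3 = 0 ⇒ b_2 = 10 − 10 − 0 = 0. So H_2 ≅ 0.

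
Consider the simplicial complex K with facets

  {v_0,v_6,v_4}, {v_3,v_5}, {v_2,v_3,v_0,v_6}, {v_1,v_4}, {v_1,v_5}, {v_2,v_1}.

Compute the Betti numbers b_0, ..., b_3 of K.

b_0 = 1, b_1 = 2, b_2 = 0, b_3 = 0.

Order the vertices as v_0 < v_1 < v_2 < v_3 < v_4 < v_5 < v_6. Listing each simplex with vertices in this order, K has dimension 3 with simplices:

  0-simplices (7): [v_0], [v_1], [v_2], [v_3], [v_4], [v_5], [v_6]
  1-simplices (12): [v_0,v_2], [v_0,v_3], [v_0,v_4], [v_0,v_6], [v_1,v_2], [v_1,v_4], [v_1,v_5], [v_2,v_3], [v_2,v_6], [v_3,v_5], [v_3,v_6], [v_4,v_6]
  2-simplices (5): [v_0,v_2,v_3], [v_0,v_2,v_6], [v_0,v_3,v_6], [v_0,v_4,v_6], [v_2,v_3,v_6]
  3-simplices (1): [v_0,v_2,v_3,v_6]

giving chain groups C_0 ≅ Z^7, C_1 ≅ Z^12, C_2 ≅ Z^5, C_3 ≅ Z^1.

Boundary ∂_1: C_1 → C_0 maps an edge to its endpoints' difference, ∂[p,q] = q − p. For instance
  ∂[v_0,v_3] = [v_3] − [v_0].
The 7×12 boundary matrix has rank 6 and Smith normal form diag(1,1,1,1,1,1).

The boundary map ∂_2: C_2 → C_1 maps a triangle to the signed sum of its edges. For instance
  ∂[v_0,v_2,v_3] = [v_2,v_3] − [v_0,v_3] + [v_0,v_2],
  ∂[v_0,v_2,v_6] = [v_2,v_6] − [v_0,v_6] + [v_0,v_2].
This gives a 12×5 integer matrix of rank 4; reducing to Smith normal form yields diagonal entries (1,1,1,1).

∂_3: C_3 → C_2 sends each 3-simplex σ to the alternating sum Σ_i (−1)^i (σ with its i-th vertex removed). For instance
  ∂[v_0,v_2,v_3,v_6] = [v_2,v_3,v_6] − [v_0,v_3,v_6] + [v_0,v_2,v_6] − [v_0,v_2,v_3].
This gives a 5×1 integer matrix of rank 1; reducing to Smith normal form yields diagonal entries (1).

Now H_k = ker ∂_k / im ∂_{k+1}, so:

  H_0: rank C_0 − rank ∂_1 = 7 − 6 = 1, and the invariant factors of ∂_1 are all 1, so H_0 ≅ Z.
  H_1: rank ker ∂_1 − rank ∂_2 = (12 − 6) − 4 = 2, and the invariant factors of ∂_2 are all 1, so H_1 ≅ Z^2.
  H_2: rank ker ∂_2 − rank ∂_3 = (5 − 4) − 1 = 0, and the invariant factors of ∂_3 are all 1, so H_2 ≅ 0.
  H_3: rank ker ∂_3 − rank ∂_4 = (1 − 1) − 0 = 0, and there is no ∂_4, so H_3 ≅ 0.

As a check, the Euler characteristic is 7 − 12 + 5 − 1 = -1, which agrees with 1 − 2 + 0 − 0 = -1.

Hence the Betti numbers are b_0 = 1, b_1 = 2, b_2 = 0, b_3 = 0.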